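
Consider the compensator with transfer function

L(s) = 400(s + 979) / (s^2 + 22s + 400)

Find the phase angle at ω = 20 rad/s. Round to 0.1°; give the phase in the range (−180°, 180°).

At s = jω = j20:
zero (s+979): 979 + j20 → |·| = √(979²+20²) = √958841 ≈ 979.2, ∠ = arctan(20/979) ≈ 1.17°
quadratic: (j20)² + 22·j20 + 400 = 0 + j440 → |·| ≈ 440, ∠ ≈ 90.00°
∠L = 1.17° − 90.00° = -88.83°

-88.8°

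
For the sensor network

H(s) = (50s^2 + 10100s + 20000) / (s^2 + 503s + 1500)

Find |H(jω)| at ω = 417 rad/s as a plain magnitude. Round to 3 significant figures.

Substitute s = j417:
Numerator: 50(j417)^2 + 10100(j417) + 20000 = -8674450 + j4211700
Denominator: (j417)^2 + 503(j417) + 1500 = -172389 + j209751
|N| = √(8674450² + 4211700²) ≈ 9.6428e+06, ∠N ≈ 154.10°
|D| = √(172389² + 209751²) ≈ 2.715e+05, ∠D ≈ 129.42°
|H| = 9.6428e+06 / 2.715e+05 ≈ 35.517

35.5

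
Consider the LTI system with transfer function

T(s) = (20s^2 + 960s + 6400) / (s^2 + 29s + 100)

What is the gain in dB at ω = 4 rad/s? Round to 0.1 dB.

Substitute s = j4:
Numerator: 20(j4)^2 + 960(j4) + 6400 = 6080 + j3840
Denominator: (j4)^2 + 29(j4) + 100 = 84 + j116
|N| = √(6080² + 3840²) ≈ 7191.1, ∠N ≈ 32.28°
|D| = √(84² + 116²) ≈ 143.22, ∠D ≈ 54.09°
|T| = 7191.1 / 143.22 ≈ 50.21
Gain = 20 log₁₀(50.21) ≈ 34.02 dB

34.0 dB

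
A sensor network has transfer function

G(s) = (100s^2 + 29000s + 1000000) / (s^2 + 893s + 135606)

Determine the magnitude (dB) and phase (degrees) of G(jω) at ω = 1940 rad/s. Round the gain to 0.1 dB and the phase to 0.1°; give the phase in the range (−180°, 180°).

39.5 dB, 17.0°

Substitute s = j1940:
Numerator: 100(j1940)^2 + 29000(j1940) + 1000000 = -375360000 + j56260000
Denominator: (j1940)^2 + 893(j1940) + 135606 = -3627994 + j1732420
|N| = √(375360000² + 56260000²) ≈ 3.7955e+08, ∠N ≈ 171.48°
|D| = √(3627994² + 1732420²) ≈ 4.0204e+06, ∠D ≈ 154.47°
|G| = 3.7955e+08 / 4.0204e+06 ≈ 94.406
Gain = 20 log₁₀(94.406) ≈ 39.50 dB
∠G = 171.48° − 154.47° = 17.01°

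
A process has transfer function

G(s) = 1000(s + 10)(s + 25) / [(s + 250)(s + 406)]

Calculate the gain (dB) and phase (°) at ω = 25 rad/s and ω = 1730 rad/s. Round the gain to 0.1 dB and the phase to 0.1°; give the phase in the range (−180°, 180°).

At s = jω = j25:
zero (s+10): 10 + j25 → |·| = √(10²+25²) = √725 ≈ 26.926, ∠ = arctan(25/10) ≈ 68.20°
zero (s+25): 25 + j25 → |·| = √(25²+25²) = √1250 ≈ 35.355, ∠ = arctan(25/25) ≈ 45.00°
pole (s+250): 250 + j25 → |·| = √(250²+25²) = √63125 ≈ 251.25, ∠ = arctan(25/250) ≈ 5.71°
pole (s+406): 406 + j25 → |·| = √(406²+25²) = √165461 ≈ 406.77, ∠ = arctan(25/406) ≈ 3.52°
|G| = 1000 · 951.97 / 1.022e+05 ≈ 9.3148
Gain = 20 log₁₀(9.3148) ≈ 19.38 dB
∠G = 113.20° − 9.23° = 103.97°

At s = jω = j1730:
zero (s+10): 10 + j1730 → |·| = √(10²+1730²) = √2993000 ≈ 1730, ∠ = arctan(1730/10) ≈ 89.67°
zero (s+25): 25 + j1730 → |·| = √(25²+1730²) = √2993525 ≈ 1730.2, ∠ = arctan(1730/25) ≈ 89.17°
pole (s+250): 250 + j1730 → |·| = √(250²+1730²) = √3055400 ≈ 1748, ∠ = arctan(1730/250) ≈ 81.78°
pole (s+406): 406 + j1730 → |·| = √(406²+1730²) = √3157736 ≈ 1777, ∠ = arctan(1730/406) ≈ 76.79°
|G| = 1000 · 2.9932e+06 / 3.1062e+06 ≈ 963.62
Gain = 20 log₁₀(963.62) ≈ 59.68 dB
∠G = 178.84° − 158.57° = 20.27°

ω = 25: 19.4 dB, 104.0°; ω = 1730: 59.7 dB, 20.3°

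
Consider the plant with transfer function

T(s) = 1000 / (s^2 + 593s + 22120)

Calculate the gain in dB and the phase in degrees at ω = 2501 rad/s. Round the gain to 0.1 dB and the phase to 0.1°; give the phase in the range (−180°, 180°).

Substitute s = j2501:
Numerator: 1000 = 1000 + j0
Denominator: (j2501)^2 + 593(j2501) + 22120 = -6232881 + j1483093
|N| = √(1000² + 0²) ≈ 1000, ∠N ≈ 0.00°
|D| = √(6232881² + 1483093²) ≈ 6.4069e+06, ∠D ≈ 166.62°
|T| = 1000 / 6.4069e+06 ≈ 0.00015608
Gain = 20 log₁₀(0.00015608) ≈ -76.13 dB
∠T = 0.00° − 166.62° = -166.62°

-76.1 dB, -166.6°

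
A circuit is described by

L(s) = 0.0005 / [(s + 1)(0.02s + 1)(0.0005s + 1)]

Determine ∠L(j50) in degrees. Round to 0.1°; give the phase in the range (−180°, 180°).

-135.3°

At ω = 50 rad/s:
pole (1 + j50·1) = 1 + j50 → |·| ≈ 50.01, ∠ ≈ 88.85°
pole (1 + j50·0.02) = 1 + j1 → |·| ≈ 1.4142, ∠ ≈ 45.00°
pole (1 + j50·0.0005) = 1 + j0.025 → |·| ≈ 1.0003, ∠ ≈ 1.43°
∠L = (0°) − (88.85° + 45.00° + 1.43°) = -135.28°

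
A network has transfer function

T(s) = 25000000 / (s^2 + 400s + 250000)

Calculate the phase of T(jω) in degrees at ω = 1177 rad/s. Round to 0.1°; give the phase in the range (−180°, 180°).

-157.5°

At s = jω = j1177:
quadratic: (j1177)² + 400·j1177 + 250000 = -1135329 + j470800 → |·| ≈ 1.2291e+06, ∠ ≈ 157.48°
∠T = 0.00° − 157.48° = -157.48°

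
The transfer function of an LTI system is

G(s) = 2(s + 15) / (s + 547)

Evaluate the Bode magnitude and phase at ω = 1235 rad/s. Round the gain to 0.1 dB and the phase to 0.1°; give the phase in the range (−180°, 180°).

5.2 dB, 23.2°

At s = jω = j1235:
zero (s+15): 15 + j1235 → |·| = √(15²+1235²) = √1525450 ≈ 1235.1, ∠ = arctan(1235/15) ≈ 89.30°
pole (s+547): 547 + j1235 → |·| = √(547²+1235²) = √1824434 ≈ 1350.7, ∠ = arctan(1235/547) ≈ 66.11°
|G| = 2 · 1235.1 / 1350.7 ≈ 1.8288
Gain = 20 log₁₀(1.8288) ≈ 5.24 dB
∠G = 89.30° − 66.11° = 23.19°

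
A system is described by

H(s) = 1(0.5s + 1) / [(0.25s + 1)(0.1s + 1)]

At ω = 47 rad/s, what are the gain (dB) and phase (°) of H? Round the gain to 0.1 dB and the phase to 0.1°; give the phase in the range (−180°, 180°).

At ω = 47 rad/s:
zero (1 + j47·0.5) = 1 + j23.5 → |·| ≈ 23.521, ∠ ≈ 87.56°
pole (1 + j47·0.25) = 1 + j11.75 → |·| ≈ 11.792, ∠ ≈ 85.14°
pole (1 + j47·0.1) = 1 + j4.7 → |·| ≈ 4.8052, ∠ ≈ 77.99°
|H| = 1 · 23.521 / (11.792 · 4.8052) ≈ 0.4151
Gain = 20 log₁₀(0.4151) ≈ -7.64 dB
∠H = (87.56°) − (85.14° + 77.99°) = -75.57°

-7.6 dB, -75.6°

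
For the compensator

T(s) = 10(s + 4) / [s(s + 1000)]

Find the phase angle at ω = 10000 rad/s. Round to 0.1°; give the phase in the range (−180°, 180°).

-84.3°

At s = jω = j10000:
zero (s+4): 4 + j10000 → |·| = √(4²+10000²) = √100000016 ≈ 10000, ∠ = arctan(10000/4) ≈ 89.98°
pole (s+1000): 1000 + j10000 → |·| = √(1000²+10000²) = √101000000 ≈ 10050, ∠ = arctan(10000/1000) ≈ 84.29°
pole at origin: |s| = 10000, ∠ = 90.00° (in denominator)
∠T = 89.98° − 174.29° = -84.31°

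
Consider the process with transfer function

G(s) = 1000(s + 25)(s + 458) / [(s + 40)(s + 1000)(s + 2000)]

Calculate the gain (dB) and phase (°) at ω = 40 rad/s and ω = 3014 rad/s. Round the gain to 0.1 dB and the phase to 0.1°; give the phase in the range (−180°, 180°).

ω = 40: -14.4 dB, 14.5°; ω = 3014: -11.5 dB, -46.4°

At s = jω = j40:
zero (s+25): 25 + j40 → |·| = √(25²+40²) = √2225 ≈ 47.17, ∠ = arctan(40/25) ≈ 57.99°
zero (s+458): 458 + j40 → |·| = √(458²+40²) = √211364 ≈ 459.74, ∠ = arctan(40/458) ≈ 4.99°
pole (s+40): 40 + j40 → |·| = √(40²+40²) = √3200 ≈ 56.569, ∠ = arctan(40/40) ≈ 45.00°
pole (s+1000): 1000 + j40 → |·| = √(1000²+40²) = √1001600 ≈ 1000.8, ∠ = arctan(40/1000) ≈ 2.29°
pole (s+2000): 2000 + j40 → |·| = √(2000²+40²) = √4001600 ≈ 2000.4, ∠ = arctan(40/2000) ≈ 1.15°
|G| = 1000 · 21686 / 1.1325e+08 ≈ 0.19149
Gain = 20 log₁₀(0.19149) ≈ -14.36 dB
∠G = 62.98° − 48.44° = 14.54°

At s = jω = j3014:
zero (s+25): 25 + j3014 → |·| = √(25²+3014²) = √9084821 ≈ 3014.1, ∠ = arctan(3014/25) ≈ 89.52°
zero (s+458): 458 + j3014 → |·| = √(458²+3014²) = √9293960 ≈ 3048.6, ∠ = arctan(3014/458) ≈ 81.36°
pole (s+40): 40 + j3014 → |·| = √(40²+3014²) = √9085796 ≈ 3014.3, ∠ = arctan(3014/40) ≈ 89.24°
pole (s+1000): 1000 + j3014 → |·| = √(1000²+3014²) = √10084196 ≈ 3175.6, ∠ = arctan(3014/1000) ≈ 71.64°
pole (s+2000): 2000 + j3014 → |·| = √(2000²+3014²) = √13084196 ≈ 3617.2, ∠ = arctan(3014/2000) ≈ 56.43°
|G| = 1000 · 9.1888e+06 / 3.4625e+10 ≈ 0.26538
Gain = 20 log₁₀(0.26538) ≈ -11.52 dB
∠G = 170.88° − 217.31° = -46.43°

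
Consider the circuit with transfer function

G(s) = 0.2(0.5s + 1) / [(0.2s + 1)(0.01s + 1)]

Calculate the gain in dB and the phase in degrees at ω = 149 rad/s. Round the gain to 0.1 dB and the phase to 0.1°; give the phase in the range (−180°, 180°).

At ω = 149 rad/s:
zero (1 + j149·0.5) = 1 + j74.5 → |·| ≈ 74.507, ∠ ≈ 89.23°
pole (1 + j149·0.2) = 1 + j29.8 → |·| ≈ 29.817, ∠ ≈ 88.08°
pole (1 + j149·0.01) = 1 + j1.49 → |·| ≈ 1.7945, ∠ ≈ 56.13°
|G| = 0.2 · 74.507 / (29.817 · 1.7945) ≈ 0.2785
Gain = 20 log₁₀(0.2785) ≈ -11.10 dB
∠G = (89.23°) − (88.08° + 56.13°) = -54.98°

-11.1 dB, -55.0°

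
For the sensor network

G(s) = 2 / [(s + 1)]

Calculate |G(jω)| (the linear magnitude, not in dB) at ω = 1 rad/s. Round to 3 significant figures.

At ω = 1 rad/s:
pole (1 + j1·1) = 1 + j1 → |·| ≈ 1.4142, ∠ ≈ 45.00°
|G| = 2 · 1 / (1.4142) ≈ 1.4142

1.41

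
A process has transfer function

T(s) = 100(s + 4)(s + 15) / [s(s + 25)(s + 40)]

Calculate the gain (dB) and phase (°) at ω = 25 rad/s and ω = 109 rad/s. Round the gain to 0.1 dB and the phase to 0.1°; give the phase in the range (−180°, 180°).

ω = 25: 5.0 dB, -27.1°; ω = 109: -1.4 dB, -66.9°

At s = jω = j25:
zero (s+4): 4 + j25 → |·| = √(4²+25²) = √641 ≈ 25.318, ∠ = arctan(25/4) ≈ 80.91°
zero (s+15): 15 + j25 → |·| = √(15²+25²) = √850 ≈ 29.155, ∠ = arctan(25/15) ≈ 59.04°
pole (s+25): 25 + j25 → |·| = √(25²+25²) = √1250 ≈ 35.355, ∠ = arctan(25/25) ≈ 45.00°
pole (s+40): 40 + j25 → |·| = √(40²+25²) = √2225 ≈ 47.17, ∠ = arctan(25/40) ≈ 32.01°
pole at origin: |s| = 25, ∠ = 90.00° (in denominator)
|T| = 100 · 738.15 / 41692 ≈ 1.7705
Gain = 20 log₁₀(1.7705) ≈ 4.96 dB
∠T = 139.95° − 167.01° = -27.06°

At s = jω = j109:
zero (s+4): 4 + j109 → |·| = √(4²+109²) = √11897 ≈ 109.07, ∠ = arctan(109/4) ≈ 87.90°
zero (s+15): 15 + j109 → |·| = √(15²+109²) = √12106 ≈ 110.03, ∠ = arctan(109/15) ≈ 82.16°
pole (s+25): 25 + j109 → |·| = √(25²+109²) = √12506 ≈ 111.83, ∠ = arctan(109/25) ≈ 77.08°
pole (s+40): 40 + j109 → |·| = √(40²+109²) = √13481 ≈ 116.11, ∠ = arctan(109/40) ≈ 69.85°
pole at origin: |s| = 109, ∠ = 90.00° (in denominator)
|T| = 100 · 12001 / 1.4153e+06 ≈ 0.84795
Gain = 20 log₁₀(0.84795) ≈ -1.43 dB
∠T = 170.06° − 236.93° = -66.87°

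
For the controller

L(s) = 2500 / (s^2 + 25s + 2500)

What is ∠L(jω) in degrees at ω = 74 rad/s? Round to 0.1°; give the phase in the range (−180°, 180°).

-148.1°

At s = jω = j74:
quadratic: (j74)² + 25·j74 + 2500 = -2976 + j1850 → |·| ≈ 3504.2, ∠ ≈ 148.13°
∠L = 0.00° − 148.13° = -148.13°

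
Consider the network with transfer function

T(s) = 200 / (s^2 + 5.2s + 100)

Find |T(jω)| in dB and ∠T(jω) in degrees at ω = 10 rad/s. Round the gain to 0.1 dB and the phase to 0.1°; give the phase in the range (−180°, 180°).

At s = jω = j10:
quadratic: (j10)² + 5.2·j10 + 100 = 0 + j52 → |·| ≈ 52, ∠ ≈ 90.00°
|T| = 200 / 52 ≈ 3.8462
Gain = 20 log₁₀(3.8462) ≈ 11.70 dB
∠T = 0.00° − 90.00° = -90.00°

11.7 dB, -90.0°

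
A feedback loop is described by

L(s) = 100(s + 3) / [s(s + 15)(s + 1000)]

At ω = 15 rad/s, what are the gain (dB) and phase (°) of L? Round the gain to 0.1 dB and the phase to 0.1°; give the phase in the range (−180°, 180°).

-46.4 dB, -57.2°

At s = jω = j15:
zero (s+3): 3 + j15 → |·| = √(3²+15²) = √234 ≈ 15.297, ∠ = arctan(15/3) ≈ 78.69°
pole (s+15): 15 + j15 → |·| = √(15²+15²) = √450 ≈ 21.213, ∠ = arctan(15/15) ≈ 45.00°
pole (s+1000): 1000 + j15 → |·| = √(1000²+15²) = √1000225 ≈ 1000.1, ∠ = arctan(15/1000) ≈ 0.86°
pole at origin: |s| = 15, ∠ = 90.00° (in denominator)
|L| = 100 · 15.297 / 3.1823e+05 ≈ 0.0048069
Gain = 20 log₁₀(0.0048069) ≈ -46.36 dB
∠L = 78.69° − 135.86° = -57.17°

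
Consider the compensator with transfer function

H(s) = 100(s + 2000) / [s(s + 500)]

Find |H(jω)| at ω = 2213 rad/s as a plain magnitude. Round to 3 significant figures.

At s = jω = j2213:
zero (s+2000): 2000 + j2213 → |·| = √(2000²+2213²) = √8897369 ≈ 2982.8, ∠ = arctan(2213/2000) ≈ 47.89°
pole (s+500): 500 + j2213 → |·| = √(500²+2213²) = √5147369 ≈ 2268.8, ∠ = arctan(2213/500) ≈ 77.27°
pole at origin: |s| = 2213, ∠ = 90.00° (in denominator)
|H| = 100 · 2982.8 / 5.0209e+06 ≈ 0.059408

0.0594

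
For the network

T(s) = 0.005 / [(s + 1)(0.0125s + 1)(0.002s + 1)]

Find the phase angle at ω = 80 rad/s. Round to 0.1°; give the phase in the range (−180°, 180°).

At ω = 80 rad/s:
pole (1 + j80·1) = 1 + j80 → |·| ≈ 80.006, ∠ ≈ 89.28°
pole (1 + j80·0.0125) = 1 + j1 → |·| ≈ 1.4142, ∠ ≈ 45.00°
pole (1 + j80·0.002) = 1 + j0.16 → |·| ≈ 1.0127, ∠ ≈ 9.09°
∠T = (0°) − (89.28° + 45.00° + 9.09°) = -143.37°

-143.4°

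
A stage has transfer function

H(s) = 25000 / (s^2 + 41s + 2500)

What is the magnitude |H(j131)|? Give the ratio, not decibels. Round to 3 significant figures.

1.60

At s = jω = j131:
quadratic: (j131)² + 41·j131 + 2500 = -14661 + j5371 → |·| ≈ 15614, ∠ ≈ 159.88°
|H| = 25000 / 15614 ≈ 1.6011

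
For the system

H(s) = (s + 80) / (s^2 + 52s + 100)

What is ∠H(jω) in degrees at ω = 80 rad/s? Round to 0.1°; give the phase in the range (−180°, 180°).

Substitute s = j80:
Numerator: (j80) + 80 = 80 + j80
Denominator: (j80)^2 + 52(j80) + 100 = -6300 + j4160
|N| = √(80² + 80²) ≈ 113.14, ∠N ≈ 45.00°
|D| = √(6300² + 4160²) ≈ 7549.5, ∠D ≈ 146.56°
∠H = 45.00° − 146.56° = -101.56°

-101.6°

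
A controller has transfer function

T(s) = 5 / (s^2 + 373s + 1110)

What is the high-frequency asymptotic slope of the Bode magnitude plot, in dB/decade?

-40 dB/decade

Each pole contributes −20 dB/decade at high frequency; each zero contributes +20 dB/decade.
Net: 0 zero(s) − 2 pole(s) → -40 dB/decade.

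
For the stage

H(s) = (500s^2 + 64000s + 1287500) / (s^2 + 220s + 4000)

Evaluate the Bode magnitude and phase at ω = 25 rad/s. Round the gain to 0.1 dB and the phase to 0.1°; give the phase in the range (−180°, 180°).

Substitute s = j25:
Numerator: 500(j25)^2 + 64000(j25) + 1287500 = 975000 + j1600000
Denominator: (j25)^2 + 220(j25) + 4000 = 3375 + j5500
|N| = √(975000² + 1600000²) ≈ 1.8737e+06, ∠N ≈ 58.64°
|D| = √(3375² + 5500²) ≈ 6453, ∠D ≈ 58.47°
|H| = 1.8737e+06 / 6453 ≈ 290.36
Gain = 20 log₁₀(290.36) ≈ 49.26 dB
∠H = 58.64° − 58.47° = 0.17°

49.3 dB, 0.2°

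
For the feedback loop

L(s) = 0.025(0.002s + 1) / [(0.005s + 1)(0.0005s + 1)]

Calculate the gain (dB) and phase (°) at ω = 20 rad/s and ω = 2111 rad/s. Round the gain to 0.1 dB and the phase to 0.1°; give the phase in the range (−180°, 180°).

At ω = 20 rad/s:
zero (1 + j20·0.002) = 1 + j0.04 → |·| ≈ 1.0008, ∠ ≈ 2.29°
pole (1 + j20·0.005) = 1 + j0.1 → |·| ≈ 1.005, ∠ ≈ 5.71°
pole (1 + j20·0.0005) = 1 + j0.01 → |·| ≈ 1, ∠ ≈ 0.57°
|L| = 0.025 · 1.0008 / (1.005 · 1) ≈ 0.024896
Gain = 20 log₁₀(0.024896) ≈ -32.08 dB
∠L = (2.29°) − (5.71° + 0.57°) = -3.99°

At ω = 2111 rad/s:
zero (1 + j2111·0.002) = 1 + j4.222 → |·| ≈ 4.3388, ∠ ≈ 76.67°
pole (1 + j2111·0.005) = 1 + j10.555 → |·| ≈ 10.602, ∠ ≈ 84.59°
pole (1 + j2111·0.0005) = 1 + j1.0555 → |·| ≈ 1.454, ∠ ≈ 46.55°
|L| = 0.025 · 4.3388 / (10.602 · 1.454) ≈ 0.0070365
Gain = 20 log₁₀(0.0070365) ≈ -43.05 dB
∠L = (76.67°) − (84.59° + 46.55°) = -54.47°

ω = 20: -32.1 dB, -4.0°; ω = 2111: -43.1 dB, -54.5°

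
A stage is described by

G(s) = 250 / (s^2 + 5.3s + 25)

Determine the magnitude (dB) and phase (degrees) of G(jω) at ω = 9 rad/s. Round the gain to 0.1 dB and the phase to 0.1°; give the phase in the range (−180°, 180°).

At s = jω = j9:
quadratic: (j9)² + 5.3·j9 + 25 = -56 + j47.7 → |·| ≈ 73.561, ∠ ≈ 139.58°
|G| = 250 / 73.561 ≈ 3.3985
Gain = 20 log₁₀(3.3985) ≈ 10.63 dB
∠G = 0.00° − 139.58° = -139.58°

10.6 dB, -139.6°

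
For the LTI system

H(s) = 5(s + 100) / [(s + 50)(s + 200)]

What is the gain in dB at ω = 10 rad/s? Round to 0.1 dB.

At s = jω = j10:
zero (s+100): 100 + j10 → |·| = √(100²+10²) = √10100 ≈ 100.5, ∠ = arctan(10/100) ≈ 5.71°
pole (s+50): 50 + j10 → |·| = √(50²+10²) = √2600 ≈ 50.99, ∠ = arctan(10/50) ≈ 11.31°
pole (s+200): 200 + j10 → |·| = √(200²+10²) = √40100 ≈ 200.25, ∠ = arctan(10/200) ≈ 2.86°
|H| = 5 · 100.5 / 10211 ≈ 0.049212
Gain = 20 log₁₀(0.049212) ≈ -26.16 dB

-26.2 dB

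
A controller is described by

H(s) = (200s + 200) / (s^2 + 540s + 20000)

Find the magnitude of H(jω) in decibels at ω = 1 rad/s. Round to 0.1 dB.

-37.0 dB

Substitute s = j1:
Numerator: 200(j1) + 200 = 200 + j200
Denominator: (j1)^2 + 540(j1) + 20000 = 19999 + j540
|N| = √(200² + 200²) ≈ 282.84, ∠N ≈ 45.00°
|D| = √(19999² + 540²) ≈ 20006, ∠D ≈ 1.55°
|H| = 282.84 / 20006 ≈ 0.014138
Gain = 20 log₁₀(0.014138) ≈ -36.99 dB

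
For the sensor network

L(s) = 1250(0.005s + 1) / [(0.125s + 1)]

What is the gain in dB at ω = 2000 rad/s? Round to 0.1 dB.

At ω = 2000 rad/s:
zero (1 + j2000·0.005) = 1 + j10 → |·| ≈ 10.05, ∠ ≈ 84.29°
pole (1 + j2000·0.125) = 1 + j250 → |·| ≈ 250, ∠ ≈ 89.77°
|L| = 1250 · 10.05 / (250) ≈ 50.25
Gain = 20 log₁₀(50.25) ≈ 34.02 dB

34.0 dB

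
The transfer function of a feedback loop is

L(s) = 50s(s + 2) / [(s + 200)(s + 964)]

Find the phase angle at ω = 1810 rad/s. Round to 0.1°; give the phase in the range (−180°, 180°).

34.3°

At s = jω = j1810:
zero (s+2): 2 + j1810 → |·| = √(2²+1810²) = √3276104 ≈ 1810, ∠ = arctan(1810/2) ≈ 89.94°
zero at origin: s = j1810 → |·| = 1810, ∠ = 90.00°
pole (s+200): 200 + j1810 → |·| = √(200²+1810²) = √3316100 ≈ 1821, ∠ = arctan(1810/200) ≈ 83.69°
pole (s+964): 964 + j1810 → |·| = √(964²+1810²) = √4205396 ≈ 2050.7, ∠ = arctan(1810/964) ≈ 61.96°
∠L = 179.94° − 145.65° = 34.29°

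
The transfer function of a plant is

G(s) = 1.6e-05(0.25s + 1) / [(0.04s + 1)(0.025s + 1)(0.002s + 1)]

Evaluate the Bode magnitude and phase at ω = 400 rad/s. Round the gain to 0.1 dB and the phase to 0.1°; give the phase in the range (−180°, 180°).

At ω = 400 rad/s:
zero (1 + j400·0.25) = 1 + j100 → |·| ≈ 100, ∠ ≈ 89.43°
pole (1 + j400·0.04) = 1 + j16 → |·| ≈ 16.031, ∠ ≈ 86.42°
pole (1 + j400·0.025) = 1 + j10 → |·| ≈ 10.05, ∠ ≈ 84.29°
pole (1 + j400·0.002) = 1 + j0.8 → |·| ≈ 1.2806, ∠ ≈ 38.66°
|G| = 1.6e-05 · 100 / (16.031 · 10.05 · 1.2806) ≈ 7.755e-06
Gain = 20 log₁₀(7.755e-06) ≈ -102.21 dB
∠G = (89.43°) − (86.42° + 84.29° + 38.66°) = -119.94°

-102.2 dB, -119.9°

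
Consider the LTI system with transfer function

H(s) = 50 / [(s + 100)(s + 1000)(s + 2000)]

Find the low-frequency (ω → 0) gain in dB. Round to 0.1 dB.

H(0) = 50 / (100·1000·2000) = 2.5e-07
20 log₁₀(2.5e-07) ≈ -132.04 dB

-132.0 dB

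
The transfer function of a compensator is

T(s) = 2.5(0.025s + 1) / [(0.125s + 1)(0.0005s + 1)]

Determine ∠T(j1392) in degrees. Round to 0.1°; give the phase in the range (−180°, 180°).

At ω = 1392 rad/s:
zero (1 + j1392·0.025) = 1 + j34.8 → |·| ≈ 34.814, ∠ ≈ 88.35°
pole (1 + j1392·0.125) = 1 + j174 → |·| ≈ 174, ∠ ≈ 89.67°
pole (1 + j1392·0.0005) = 1 + j0.696 → |·| ≈ 1.2184, ∠ ≈ 34.84°
∠T = (88.35°) − (89.67° + 34.84°) = -36.16°

-36.2°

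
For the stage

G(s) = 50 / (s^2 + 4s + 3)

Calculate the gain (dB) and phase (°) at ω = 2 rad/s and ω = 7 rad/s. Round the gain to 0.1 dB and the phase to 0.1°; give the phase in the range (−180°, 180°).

ω = 2: 15.9 dB, -97.1°; ω = 7: -0.6 dB, -148.7°

Substitute s = j2:
Numerator: 50 = 50 + j0
Denominator: (j2)^2 + 4(j2) + 3 = -1 + j8
|N| = √(50² + 0²) ≈ 50, ∠N ≈ 0.00°
|D| = √(1² + 8²) ≈ 8.0623, ∠D ≈ 97.13°
|G| = 50 / 8.0623 ≈ 6.2017
Gain = 20 log₁₀(6.2017) ≈ 15.85 dB
∠G = 0.00° − 97.13° = -97.13°

Substitute s = j7:
Numerator: 50 = 50 + j0
Denominator: (j7)^2 + 4(j7) + 3 = -46 + j28
|N| = √(50² + 0²) ≈ 50, ∠N ≈ 0.00°
|D| = √(46² + 28²) ≈ 53.852, ∠D ≈ 148.67°
|G| = 50 / 53.852 ≈ 0.92847
Gain = 20 log₁₀(0.92847) ≈ -0.64 dB
∠G = 0.00° − 148.67° = -148.67°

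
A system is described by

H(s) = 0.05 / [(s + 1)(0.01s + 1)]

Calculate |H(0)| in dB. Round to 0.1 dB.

-26.0 dB

H(0) = 0.05 · 1 / 1 = 0.05
20 log₁₀(0.05) ≈ -26.02 dB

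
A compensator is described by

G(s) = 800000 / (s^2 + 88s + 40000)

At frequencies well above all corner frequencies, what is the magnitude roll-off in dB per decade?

-40 dB/decade

Each pole contributes −20 dB/decade at high frequency; each zero contributes +20 dB/decade.
Net: 0 zero(s) − 2 pole(s) → -40 dB/decade.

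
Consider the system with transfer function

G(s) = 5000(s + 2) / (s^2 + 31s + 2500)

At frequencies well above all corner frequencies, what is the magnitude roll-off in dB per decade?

-20 dB/decade

Each pole contributes −20 dB/decade at high frequency; each zero contributes +20 dB/decade.
Net: 1 zero(s) − 2 pole(s) → -20 dB/decade.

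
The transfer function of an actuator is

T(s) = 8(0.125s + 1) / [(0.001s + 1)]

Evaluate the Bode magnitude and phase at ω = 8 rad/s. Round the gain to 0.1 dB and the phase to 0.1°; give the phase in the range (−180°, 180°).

At ω = 8 rad/s:
zero (1 + j8·0.125) = 1 + j1 → |·| ≈ 1.4142, ∠ ≈ 45.00°
pole (1 + j8·0.001) = 1 + j0.008 → |·| ≈ 1, ∠ ≈ 0.46°
|T| = 8 · 1.4142 / (1) ≈ 11.314
Gain = 20 log₁₀(11.314) ≈ 21.07 dB
∠T = (45.00°) − (0.46°) = 44.54°

21.1 dB, 44.5°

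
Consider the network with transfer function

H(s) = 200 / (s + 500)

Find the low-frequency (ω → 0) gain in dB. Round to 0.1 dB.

-8.0 dB

H(0) = 200 / 500 = 0.4
20 log₁₀(0.4) ≈ -7.96 dB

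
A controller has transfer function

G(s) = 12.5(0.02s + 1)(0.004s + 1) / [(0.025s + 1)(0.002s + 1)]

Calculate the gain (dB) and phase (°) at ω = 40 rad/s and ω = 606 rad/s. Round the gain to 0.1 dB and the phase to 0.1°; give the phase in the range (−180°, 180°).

At ω = 40 rad/s:
zero (1 + j40·0.02) = 1 + j0.8 → |·| ≈ 1.2806, ∠ ≈ 38.66°
zero (1 + j40·0.004) = 1 + j0.16 → |·| ≈ 1.0127, ∠ ≈ 9.09°
pole (1 + j40·0.025) = 1 + j1 → |·| ≈ 1.4142, ∠ ≈ 45.00°
pole (1 + j40·0.002) = 1 + j0.08 → |·| ≈ 1.0032, ∠ ≈ 4.57°
|G| = 12.5 · 1.2806 · 1.0127 / (1.4142 · 1.0032) ≈ 11.426
Gain = 20 log₁₀(11.426) ≈ 21.16 dB
∠G = (38.66° + 9.09°) − (45.00° + 4.57°) = -1.82°

At ω = 606 rad/s:
zero (1 + j606·0.02) = 1 + j12.12 → |·| ≈ 12.161, ∠ ≈ 85.28°
zero (1 + j606·0.004) = 1 + j2.424 → |·| ≈ 2.6222, ∠ ≈ 67.58°
pole (1 + j606·0.025) = 1 + j15.15 → |·| ≈ 15.183, ∠ ≈ 86.22°
pole (1 + j606·0.002) = 1 + j1.212 → |·| ≈ 1.5713, ∠ ≈ 50.47°
|G| = 12.5 · 12.161 · 2.6222 / (15.183 · 1.5713) ≈ 16.708
Gain = 20 log₁₀(16.708) ≈ 24.46 dB
∠G = (85.28° + 67.58°) − (86.22° + 50.47°) = 16.17°

ω = 40: 21.2 dB, -1.8°; ω = 606: 24.5 dB, 16.2°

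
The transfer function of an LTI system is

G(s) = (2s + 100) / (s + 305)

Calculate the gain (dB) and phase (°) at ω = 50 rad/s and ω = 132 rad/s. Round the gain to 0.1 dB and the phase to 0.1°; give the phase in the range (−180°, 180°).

ω = 50: -6.8 dB, 35.7°; ω = 132: -1.4 dB, 45.9°

Substitute s = j50:
Numerator: 2(j50) + 100 = 100 + j100
Denominator: (j50) + 305 = 305 + j50
|N| = √(100² + 100²) ≈ 141.42, ∠N ≈ 45.00°
|D| = √(305² + 50²) ≈ 309.07, ∠D ≈ 9.31°
|G| = 141.42 / 309.07 ≈ 0.45757
Gain = 20 log₁₀(0.45757) ≈ -6.79 dB
∠G = 45.00° − 9.31° = 35.69°

Substitute s = j132:
Numerator: 2(j132) + 100 = 100 + j264
Denominator: (j132) + 305 = 305 + j132
|N| = √(100² + 264²) ≈ 282.3, ∠N ≈ 69.25°
|D| = √(305² + 132²) ≈ 332.34, ∠D ≈ 23.40°
|G| = 282.3 / 332.34 ≈ 0.84943
Gain = 20 log₁₀(0.84943) ≈ -1.42 dB
∠G = 69.25° − 23.40° = 45.85°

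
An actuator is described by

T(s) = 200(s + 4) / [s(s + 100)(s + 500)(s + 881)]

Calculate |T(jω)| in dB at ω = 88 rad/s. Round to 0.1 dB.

-109.5 dB

At s = jω = j88:
zero (s+4): 4 + j88 → |·| = √(4²+88²) = √7760 ≈ 88.091, ∠ = arctan(88/4) ≈ 87.40°
pole (s+100): 100 + j88 → |·| = √(100²+88²) = √17744 ≈ 133.21, ∠ = arctan(88/100) ≈ 41.35°
pole (s+500): 500 + j88 → |·| = √(500²+88²) = √257744 ≈ 507.68, ∠ = arctan(88/500) ≈ 9.98°
pole (s+881): 881 + j88 → |·| = √(881²+88²) = √783905 ≈ 885.38, ∠ = arctan(88/881) ≈ 5.70°
pole at origin: |s| = 88, ∠ = 90.00° (in denominator)
|T| = 200 · 88.091 / 5.2691e+09 ≈ 3.3437e-06
Gain = 20 log₁₀(3.3437e-06) ≈ -109.52 dB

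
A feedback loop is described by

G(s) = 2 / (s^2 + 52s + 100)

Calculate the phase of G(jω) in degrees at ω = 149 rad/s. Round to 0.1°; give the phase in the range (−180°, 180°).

Substitute s = j149:
Numerator: 2 = 2 + j0
Denominator: (j149)^2 + 52(j149) + 100 = -22101 + j7748
|N| = √(2² + 0²) ≈ 2, ∠N ≈ 0.00°
|D| = √(22101² + 7748²) ≈ 23420, ∠D ≈ 160.68°
∠G = 0.00° − 160.68° = -160.68°

-160.7°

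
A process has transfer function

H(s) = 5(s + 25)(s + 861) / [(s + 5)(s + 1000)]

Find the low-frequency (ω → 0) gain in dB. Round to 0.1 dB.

26.7 dB

H(0) = 5·25·861 / (5·1000) = 21.525
20 log₁₀(21.525) ≈ 26.66 dB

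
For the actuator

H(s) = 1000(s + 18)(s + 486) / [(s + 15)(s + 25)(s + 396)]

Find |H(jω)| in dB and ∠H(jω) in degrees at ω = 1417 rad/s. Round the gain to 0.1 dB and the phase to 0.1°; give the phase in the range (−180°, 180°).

At s = jω = j1417:
zero (s+18): 18 + j1417 → |·| = √(18²+1417²) = √2008213 ≈ 1417.1, ∠ = arctan(1417/18) ≈ 89.27°
zero (s+486): 486 + j1417 → |·| = √(486²+1417²) = √2244085 ≈ 1498, ∠ = arctan(1417/486) ≈ 71.07°
pole (s+15): 15 + j1417 → |·| = √(15²+1417²) = √2008114 ≈ 1417.1, ∠ = arctan(1417/15) ≈ 89.39°
pole (s+25): 25 + j1417 → |·| = √(25²+1417²) = √2008514 ≈ 1417.2, ∠ = arctan(1417/25) ≈ 88.99°
pole (s+396): 396 + j1417 → |·| = √(396²+1417²) = √2164705 ≈ 1471.3, ∠ = arctan(1417/396) ≈ 74.39°
|H| = 1000 · 2.1228e+06 / 2.9548e+09 ≈ 0.71842
Gain = 20 log₁₀(0.71842) ≈ -2.87 dB
∠H = 160.34° − 252.77° = -92.43°

-2.9 dB, -92.4°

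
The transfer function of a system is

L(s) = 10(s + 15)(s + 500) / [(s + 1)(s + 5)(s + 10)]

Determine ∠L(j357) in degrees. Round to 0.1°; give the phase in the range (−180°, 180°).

-144.3°

At s = jω = j357:
zero (s+15): 15 + j357 → |·| = √(15²+357²) = √127674 ≈ 357.31, ∠ = arctan(357/15) ≈ 87.59°
zero (s+500): 500 + j357 → |·| = √(500²+357²) = √377449 ≈ 614.37, ∠ = arctan(357/500) ≈ 35.53°
pole (s+1): 1 + j357 → |·| = √(1²+357²) = √127450 ≈ 357, ∠ = arctan(357/1) ≈ 89.84°
pole (s+5): 5 + j357 → |·| = √(5²+357²) = √127474 ≈ 357.04, ∠ = arctan(357/5) ≈ 89.20°
pole (s+10): 10 + j357 → |·| = √(10²+357²) = √127549 ≈ 357.14, ∠ = arctan(357/10) ≈ 88.40°
∠L = 123.12° − 267.44° = -144.32°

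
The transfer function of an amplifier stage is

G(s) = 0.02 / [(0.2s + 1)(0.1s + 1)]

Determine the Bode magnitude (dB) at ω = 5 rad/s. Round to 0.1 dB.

At ω = 5 rad/s:
pole (1 + j5·0.2) = 1 + j1 → |·| ≈ 1.4142, ∠ ≈ 45.00°
pole (1 + j5·0.1) = 1 + j0.5 → |·| ≈ 1.118, ∠ ≈ 26.57°
|G| = 0.02 · 1 / (1.4142 · 1.118) ≈ 0.01265
Gain = 20 log₁₀(0.01265) ≈ -37.96 dB

-38.0 dB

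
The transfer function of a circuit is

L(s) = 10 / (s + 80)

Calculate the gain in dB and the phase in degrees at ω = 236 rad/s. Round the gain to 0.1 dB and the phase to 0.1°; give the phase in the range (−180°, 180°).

-27.9 dB, -71.3°

Substitute s = j236:
Numerator: 10 = 10 + j0
Denominator: (j236) + 80 = 80 + j236
|N| = √(10² + 0²) ≈ 10, ∠N ≈ 0.00°
|D| = √(80² + 236²) ≈ 249.19, ∠D ≈ 71.27°
|L| = 10 / 249.19 ≈ 0.04013
Gain = 20 log₁₀(0.04013) ≈ -27.93 dB
∠L = 0.00° − 71.27° = -71.27°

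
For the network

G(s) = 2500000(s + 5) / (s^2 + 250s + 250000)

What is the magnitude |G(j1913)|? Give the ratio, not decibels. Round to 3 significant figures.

1.39e+03

At s = jω = j1913:
zero (s+5): 5 + j1913 → |·| = √(5²+1913²) = √3659594 ≈ 1913, ∠ = arctan(1913/5) ≈ 89.85°
quadratic: (j1913)² + 250·j1913 + 250000 = -3409569 + j478250 → |·| ≈ 3.4429e+06, ∠ ≈ 172.02°
|G| = 2500000 · 1913 / 3.4429e+06 ≈ 1389.1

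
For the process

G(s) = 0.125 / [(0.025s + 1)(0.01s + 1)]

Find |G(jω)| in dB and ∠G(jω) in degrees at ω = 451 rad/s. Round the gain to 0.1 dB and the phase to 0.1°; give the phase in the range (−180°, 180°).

At ω = 451 rad/s:
pole (1 + j451·0.025) = 1 + j11.275 → |·| ≈ 11.319, ∠ ≈ 84.93°
pole (1 + j451·0.01) = 1 + j4.51 → |·| ≈ 4.6195, ∠ ≈ 77.50°
|G| = 0.125 · 1 / (11.319 · 4.6195) ≈ 0.0023906
Gain = 20 log₁₀(0.0023906) ≈ -52.43 dB
∠G = (0°) − (84.93° + 77.50°) = -162.43°

-52.4 dB, -162.4°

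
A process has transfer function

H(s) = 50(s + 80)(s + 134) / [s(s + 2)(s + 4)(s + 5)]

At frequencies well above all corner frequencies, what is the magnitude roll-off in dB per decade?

Each pole contributes −20 dB/decade at high frequency; each zero contributes +20 dB/decade.
Net: 2 zero(s) − 4 pole(s) → -40 dB/decade.

-40 dB/decade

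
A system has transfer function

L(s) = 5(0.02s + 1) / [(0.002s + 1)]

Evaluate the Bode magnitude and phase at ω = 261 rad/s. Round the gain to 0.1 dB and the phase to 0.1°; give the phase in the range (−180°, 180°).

At ω = 261 rad/s:
zero (1 + j261·0.02) = 1 + j5.22 → |·| ≈ 5.3149, ∠ ≈ 79.16°
pole (1 + j261·0.002) = 1 + j0.522 → |·| ≈ 1.128, ∠ ≈ 27.56°
|L| = 5 · 5.3149 / (1.128) ≈ 23.559
Gain = 20 log₁₀(23.559) ≈ 27.44 dB
∠L = (79.16°) − (27.56°) = 51.60°

27.4 dB, 51.6°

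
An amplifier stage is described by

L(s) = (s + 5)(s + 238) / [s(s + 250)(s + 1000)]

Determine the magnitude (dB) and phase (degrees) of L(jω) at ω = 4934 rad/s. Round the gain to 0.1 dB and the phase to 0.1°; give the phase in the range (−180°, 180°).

At s = jω = j4934:
zero (s+5): 5 + j4934 → |·| = √(5²+4934²) = √24344381 ≈ 4934, ∠ = arctan(4934/5) ≈ 89.94°
zero (s+238): 238 + j4934 → |·| = √(238²+4934²) = √24401000 ≈ 4939.7, ∠ = arctan(4934/238) ≈ 87.24°
pole (s+250): 250 + j4934 → |·| = √(250²+4934²) = √24406856 ≈ 4940.3, ∠ = arctan(4934/250) ≈ 87.10°
pole (s+1000): 1000 + j4934 → |·| = √(1000²+4934²) = √25344356 ≈ 5034.3, ∠ = arctan(4934/1000) ≈ 78.54°
pole at origin: |s| = 4934, ∠ = 90.00° (in denominator)
|L| = 1 · 2.4372e+07 / 1.2271e+11 ≈ 0.00019861
Gain = 20 log₁₀(0.00019861) ≈ -74.04 dB
∠L = 177.18° − 255.64° = -78.46°

-74.0 dB, -78.5°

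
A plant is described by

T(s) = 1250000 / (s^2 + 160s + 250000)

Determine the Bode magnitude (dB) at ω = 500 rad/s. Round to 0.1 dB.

23.9 dB

At s = jω = j500:
quadratic: (j500)² + 160·j500 + 250000 = 0 + j80000 → |·| ≈ 80000, ∠ ≈ 90.00°
|T| = 1250000 / 80000 ≈ 15.625
Gain = 20 log₁₀(15.625) ≈ 23.88 dB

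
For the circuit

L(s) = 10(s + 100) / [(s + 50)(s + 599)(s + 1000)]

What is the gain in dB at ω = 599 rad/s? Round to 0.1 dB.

At s = jω = j599:
zero (s+100): 100 + j599 → |·| = √(100²+599²) = √368801 ≈ 607.29, ∠ = arctan(599/100) ≈ 80.52°
pole (s+50): 50 + j599 → |·| = √(50²+599²) = √361301 ≈ 601.08, ∠ = arctan(599/50) ≈ 85.23°
pole (s+599): 599 + j599 → |·| = √(599²+599²) = √717602 ≈ 847.11, ∠ = arctan(599/599) ≈ 45.00°
pole (s+1000): 1000 + j599 → |·| = √(1000²+599²) = √1358801 ≈ 1165.7, ∠ = arctan(599/1000) ≈ 30.92°
|L| = 10 · 607.29 / 5.9355e+08 ≈ 1.0231e-05
Gain = 20 log₁₀(1.0231e-05) ≈ -99.80 dB

-99.8 dB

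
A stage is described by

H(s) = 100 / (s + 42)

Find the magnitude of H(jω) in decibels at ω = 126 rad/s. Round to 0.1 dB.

-2.5 dB

At s = jω = j126:
pole (s+42): 42 + j126 → |·| = √(42²+126²) = √17640 ≈ 132.82, ∠ = arctan(126/42) ≈ 71.57°
|H| = 100 / 132.82 ≈ 0.7529
Gain = 20 log₁₀(0.7529) ≈ -2.47 dB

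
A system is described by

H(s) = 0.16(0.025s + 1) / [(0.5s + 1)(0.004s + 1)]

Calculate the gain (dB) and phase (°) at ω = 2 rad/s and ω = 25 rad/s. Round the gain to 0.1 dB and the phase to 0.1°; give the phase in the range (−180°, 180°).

ω = 2: -18.9 dB, -42.6°; ω = 25: -36.5 dB, -59.1°

At ω = 2 rad/s:
zero (1 + j2·0.025) = 1 + j0.05 → |·| ≈ 1.0012, ∠ ≈ 2.86°
pole (1 + j2·0.5) = 1 + j1 → |·| ≈ 1.4142, ∠ ≈ 45.00°
pole (1 + j2·0.004) = 1 + j0.008 → |·| ≈ 1, ∠ ≈ 0.46°
|H| = 0.16 · 1.0012 / (1.4142 · 1) ≈ 0.11327
Gain = 20 log₁₀(0.11327) ≈ -18.92 dB
∠H = (2.86°) − (45.00° + 0.46°) = -42.60°

At ω = 25 rad/s:
zero (1 + j25·0.025) = 1 + j0.625 → |·| ≈ 1.1792, ∠ ≈ 32.01°
pole (1 + j25·0.5) = 1 + j12.5 → |·| ≈ 12.54, ∠ ≈ 85.43°
pole (1 + j25·0.004) = 1 + j0.1 → |·| ≈ 1.005, ∠ ≈ 5.71°
|H| = 0.16 · 1.1792 / (12.54 · 1.005) ≈ 0.014971
Gain = 20 log₁₀(0.014971) ≈ -36.49 dB
∠H = (32.01°) − (85.43° + 5.71°) = -59.13°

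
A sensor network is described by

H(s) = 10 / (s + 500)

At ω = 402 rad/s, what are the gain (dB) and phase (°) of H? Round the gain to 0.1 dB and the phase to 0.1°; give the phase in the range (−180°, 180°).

-36.1 dB, -38.8°

Substitute s = j402:
Numerator: 10 = 10 + j0
Denominator: (j402) + 500 = 500 + j402
|N| = √(10² + 0²) ≈ 10, ∠N ≈ 0.00°
|D| = √(500² + 402²) ≈ 641.56, ∠D ≈ 38.80°
|H| = 10 / 641.56 ≈ 0.015587
Gain = 20 log₁₀(0.015587) ≈ -36.14 dB
∠H = 0.00° − 38.80° = -38.80°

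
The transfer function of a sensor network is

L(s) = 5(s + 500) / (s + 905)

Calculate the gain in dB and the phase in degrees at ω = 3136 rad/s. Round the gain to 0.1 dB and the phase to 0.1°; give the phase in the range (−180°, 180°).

At s = jω = j3136:
zero (s+500): 500 + j3136 → |·| = √(500²+3136²) = √10084496 ≈ 3175.6, ∠ = arctan(3136/500) ≈ 80.94°
pole (s+905): 905 + j3136 → |·| = √(905²+3136²) = √10653521 ≈ 3264, ∠ = arctan(3136/905) ≈ 73.90°
|L| = 5 · 3175.6 / 3264 ≈ 4.8646
Gain = 20 log₁₀(4.8646) ≈ 13.74 dB
∠L = 80.94° − 73.90° = 7.04°

13.7 dB, 7.0°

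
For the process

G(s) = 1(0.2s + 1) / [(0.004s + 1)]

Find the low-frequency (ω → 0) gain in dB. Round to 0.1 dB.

G(0) = 1 · 1 / 1 = 1
20 log₁₀(1) ≈ 0.00 dB

0.0 dB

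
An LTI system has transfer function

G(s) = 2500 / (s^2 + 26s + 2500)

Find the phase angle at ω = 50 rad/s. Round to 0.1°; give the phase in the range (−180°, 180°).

At s = jω = j50:
quadratic: (j50)² + 26·j50 + 2500 = 0 + j1300 → |·| ≈ 1300, ∠ ≈ 90.00°
∠G = 0.00° − 90.00° = -90.00°

-90.0°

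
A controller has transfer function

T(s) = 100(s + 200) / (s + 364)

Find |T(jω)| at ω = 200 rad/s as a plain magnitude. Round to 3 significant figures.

At s = jω = j200:
zero (s+200): 200 + j200 → |·| = √(200²+200²) = √80000 ≈ 282.84, ∠ = arctan(200/200) ≈ 45.00°
pole (s+364): 364 + j200 → |·| = √(364²+200²) = √172496 ≈ 415.33, ∠ = arctan(200/364) ≈ 28.79°
|T| = 100 · 282.84 / 415.33 ≈ 68.1

68.1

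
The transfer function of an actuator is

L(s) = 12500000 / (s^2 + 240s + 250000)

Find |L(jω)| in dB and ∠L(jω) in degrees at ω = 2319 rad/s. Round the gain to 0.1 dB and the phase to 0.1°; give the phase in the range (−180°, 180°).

At s = jω = j2319:
quadratic: (j2319)² + 240·j2319 + 250000 = -5127761 + j556560 → |·| ≈ 5.1579e+06, ∠ ≈ 173.81°
|L| = 12500000 / 5.1579e+06 ≈ 2.4235
Gain = 20 log₁₀(2.4235) ≈ 7.69 dB
∠L = 0.00° − 173.81° = -173.81°

7.7 dB, -173.8°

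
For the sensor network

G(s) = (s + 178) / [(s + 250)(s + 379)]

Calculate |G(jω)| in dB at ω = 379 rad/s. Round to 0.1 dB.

-55.3 dB

At s = jω = j379:
zero (s+178): 178 + j379 → |·| = √(178²+379²) = √175325 ≈ 418.72, ∠ = arctan(379/178) ≈ 64.84°
pole (s+250): 250 + j379 → |·| = √(250²+379²) = √206141 ≈ 454.03, ∠ = arctan(379/250) ≈ 56.59°
pole (s+379): 379 + j379 → |·| = √(379²+379²) = √287282 ≈ 535.99, ∠ = arctan(379/379) ≈ 45.00°
|G| = 1 · 418.72 / 2.4336e+05 ≈ 0.0017206
Gain = 20 log₁₀(0.0017206) ≈ -55.29 dB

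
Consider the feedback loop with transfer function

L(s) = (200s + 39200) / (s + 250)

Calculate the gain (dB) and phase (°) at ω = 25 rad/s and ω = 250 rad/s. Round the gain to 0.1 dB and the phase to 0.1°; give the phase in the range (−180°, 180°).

ω = 25: 43.9 dB, 1.6°; ω = 250: 45.1 dB, 6.9°

Substitute s = j25:
Numerator: 200(j25) + 39200 = 39200 + j5000
Denominator: (j25) + 250 = 250 + j25
|N| = √(39200² + 5000²) ≈ 39518, ∠N ≈ 7.27°
|D| = √(250² + 25²) ≈ 251.25, ∠D ≈ 5.71°
|L| = 39518 / 251.25 ≈ 157.29
Gain = 20 log₁₀(157.29) ≈ 43.93 dB
∠L = 7.27° − 5.71° = 1.56°

Substitute s = j250:
Numerator: 200(j250) + 39200 = 39200 + j50000
Denominator: (j250) + 250 = 250 + j250
|N| = √(39200² + 50000²) ≈ 63535, ∠N ≈ 51.90°
|D| = √(250² + 250²) ≈ 353.55, ∠D ≈ 45.00°
|L| = 63535 / 353.55 ≈ 179.71
Gain = 20 log₁₀(179.71) ≈ 45.09 dB
∠L = 51.90° − 45.00° = 6.90°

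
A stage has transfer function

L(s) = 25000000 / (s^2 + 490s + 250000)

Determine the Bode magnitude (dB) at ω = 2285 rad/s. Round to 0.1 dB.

13.8 dB

At s = jω = j2285:
quadratic: (j2285)² + 490·j2285 + 250000 = -4971225 + j1119650 → |·| ≈ 5.0958e+06, ∠ ≈ 167.31°
|L| = 25000000 / 5.0958e+06 ≈ 4.906
Gain = 20 log₁₀(4.906) ≈ 13.81 dB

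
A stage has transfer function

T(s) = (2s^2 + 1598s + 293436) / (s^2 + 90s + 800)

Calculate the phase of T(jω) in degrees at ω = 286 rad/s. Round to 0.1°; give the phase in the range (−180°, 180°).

-88.2°

Substitute s = j286:
Numerator: 2(j286)^2 + 1598(j286) + 293436 = 129844 + j457028
Denominator: (j286)^2 + 90(j286) + 800 = -80996 + j25740
|N| = √(129844² + 457028²) ≈ 4.7511e+05, ∠N ≈ 74.14°
|D| = √(80996² + 25740²) ≈ 84988, ∠D ≈ 162.37°
∠T = 74.14° − 162.37° = -88.23°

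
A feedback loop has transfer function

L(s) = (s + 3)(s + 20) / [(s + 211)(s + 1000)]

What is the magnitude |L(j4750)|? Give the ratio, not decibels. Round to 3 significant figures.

0.978

At s = jω = j4750:
zero (s+3): 3 + j4750 → |·| = √(3²+4750²) = √22562509 ≈ 4750, ∠ = arctan(4750/3) ≈ 89.96°
zero (s+20): 20 + j4750 → |·| = √(20²+4750²) = √22562900 ≈ 4750, ∠ = arctan(4750/20) ≈ 89.76°
pole (s+211): 211 + j4750 → |·| = √(211²+4750²) = √22607021 ≈ 4754.7, ∠ = arctan(4750/211) ≈ 87.46°
pole (s+1000): 1000 + j4750 → |·| = √(1000²+4750²) = √23562500 ≈ 4854.1, ∠ = arctan(4750/1000) ≈ 78.11°
|L| = 1 · 2.2562e+07 / 2.308e+07 ≈ 0.97756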